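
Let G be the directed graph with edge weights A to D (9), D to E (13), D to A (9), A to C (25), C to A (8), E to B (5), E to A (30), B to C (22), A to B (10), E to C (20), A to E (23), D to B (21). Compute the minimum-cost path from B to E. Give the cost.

52

Routes from B to E:
B → C → A → E: 22 + 8 + 23 = 53
B → C → A → D → E: 22 + 8 + 9 + 13 = 52
Shortest: 52.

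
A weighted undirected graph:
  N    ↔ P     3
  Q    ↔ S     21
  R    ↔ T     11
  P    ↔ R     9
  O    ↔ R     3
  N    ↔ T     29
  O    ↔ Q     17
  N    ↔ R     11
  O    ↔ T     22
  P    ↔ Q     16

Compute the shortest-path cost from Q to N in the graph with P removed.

31

Candidate routes:
Q → O → T → N: 17 + 22 + 29 = 68
Q → O → R → N: 17 + 3 + 11 = 31
Q → O → R → T → N: 17 + 3 + 11 + 29 = 60
Q → O → T → R → N: 17 + 22 + 11 + 11 = 61
Shortest: 31.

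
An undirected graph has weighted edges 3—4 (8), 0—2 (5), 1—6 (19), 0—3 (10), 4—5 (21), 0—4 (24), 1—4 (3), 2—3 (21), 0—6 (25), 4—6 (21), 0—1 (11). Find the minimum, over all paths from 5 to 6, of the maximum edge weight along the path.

Comparing a few candidate routes:
5→4→6: max(21, 21) = 21
5→4→3→2→0→1→6: max(21, 8, 21, 5, 11, 19) = 21
5→4→3→0→1→6: max(21, 8, 10, 11, 19) = 21
5→4→1→6: max(21, 3, 19) = 21
The minimum achievable maximum is 21.

21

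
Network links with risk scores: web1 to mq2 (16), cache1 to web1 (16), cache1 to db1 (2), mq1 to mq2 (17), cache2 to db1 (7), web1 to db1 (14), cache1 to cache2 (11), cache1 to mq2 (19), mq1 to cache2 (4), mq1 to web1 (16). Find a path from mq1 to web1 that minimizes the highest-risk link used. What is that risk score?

14

A few of the mq1→web1 routes:
mq1 - cache2 - db1 - web1: max(4, 7, 14) = 14
mq1 - web1: max(16) = 16
mq1 - cache2 - cache1 - db1 - web1: max(4, 11, 2, 14) = 14
Smallest bottleneck: 14.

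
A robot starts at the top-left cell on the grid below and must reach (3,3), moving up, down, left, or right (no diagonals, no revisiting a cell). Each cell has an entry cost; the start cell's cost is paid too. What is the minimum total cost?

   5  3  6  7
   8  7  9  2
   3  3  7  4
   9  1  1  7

One optimal route is [0,0] -> [0,1] -> [1,1] -> [2,1] -> [3,1] -> [3,2] -> [3,3].
Its cost is 5 + 3 + 7 + 3 + 1 + 1 + 7 = 27.

27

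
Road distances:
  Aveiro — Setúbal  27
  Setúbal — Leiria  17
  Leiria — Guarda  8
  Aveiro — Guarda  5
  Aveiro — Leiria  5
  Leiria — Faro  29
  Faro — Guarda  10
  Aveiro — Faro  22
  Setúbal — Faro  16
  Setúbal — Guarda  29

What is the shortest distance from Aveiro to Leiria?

A few of the Aveiro→Leiria routes:
Aveiro -> Guarda -> Faro -> Leiria: 5 + 10 + 29 = 44
Aveiro -> Leiria: 5
Aveiro -> Guarda -> Leiria: 5 + 8 = 13
Aveiro -> Faro -> Guarda -> Leiria: 22 + 10 + 8 = 40
Aveiro -> Setúbal -> Leiria: 27 + 17 = 44
Shortest: 5.

5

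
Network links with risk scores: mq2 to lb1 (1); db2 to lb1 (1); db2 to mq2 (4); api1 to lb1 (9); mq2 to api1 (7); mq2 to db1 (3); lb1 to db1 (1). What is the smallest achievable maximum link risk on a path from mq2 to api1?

7

Comparing a few candidate routes:
mq2-db2-lb1-api1: max(4, 1, 9) = 9
mq2-lb1-api1: max(1, 9) = 9
mq2-api1: max(7) = 7
Best route has worst link 7.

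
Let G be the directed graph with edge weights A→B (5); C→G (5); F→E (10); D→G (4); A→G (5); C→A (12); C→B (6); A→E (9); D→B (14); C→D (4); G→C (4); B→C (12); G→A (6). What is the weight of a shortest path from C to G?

Routes from C to G:
C - D - G: 4 + 4 = 8
C - A - G: 12 + 5 = 17
C - G: 5
Shortest: 5.

5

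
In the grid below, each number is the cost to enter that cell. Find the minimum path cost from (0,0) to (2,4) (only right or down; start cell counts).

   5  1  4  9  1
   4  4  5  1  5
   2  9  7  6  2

Best path: [0,0] -> [0,1] -> [0,2] -> [1,2] -> [1,3] -> [1,4] -> [2,4]
Cost: 5 + 1 + 4 + 5 + 1 + 5 + 2 = 23

23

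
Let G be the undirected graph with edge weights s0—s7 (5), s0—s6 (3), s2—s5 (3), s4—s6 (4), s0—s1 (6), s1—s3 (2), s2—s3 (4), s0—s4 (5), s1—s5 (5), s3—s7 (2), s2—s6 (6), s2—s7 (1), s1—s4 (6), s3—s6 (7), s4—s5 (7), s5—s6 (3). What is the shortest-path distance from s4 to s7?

10

Some routes from s4 to s7:
s4 → s6 → s5 → s2 → s7: 4 + 3 + 3 + 1 = 11
s4 → s1 → s3 → s7: 6 + 2 + 2 = 10
s4 → s0 → s7: 5 + 5 = 10
s4 → s6 → s2 → s7: 4 + 6 + 1 = 11
Best route has total 10.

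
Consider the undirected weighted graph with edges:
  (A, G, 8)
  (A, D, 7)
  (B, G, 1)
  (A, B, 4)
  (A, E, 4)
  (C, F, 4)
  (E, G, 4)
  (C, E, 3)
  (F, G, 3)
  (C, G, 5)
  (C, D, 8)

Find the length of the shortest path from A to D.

A few of the A→D routes:
A - B - G - C - D: 4 + 1 + 5 + 8 = 18
A - E - C - D: 4 + 3 + 8 = 15
A - D: 7
A - G - C - D: 8 + 5 + 8 = 21
A - B - G - E - C - D: 4 + 1 + 4 + 3 + 8 = 20
A - B - G - F - C - D: 4 + 1 + 3 + 4 + 8 = 20
Shortest: 7.

7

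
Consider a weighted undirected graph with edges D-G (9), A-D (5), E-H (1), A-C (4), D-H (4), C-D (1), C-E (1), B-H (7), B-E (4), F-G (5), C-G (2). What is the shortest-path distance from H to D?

3

Checking several routes:
H -> D: 4
H -> E -> C -> D: 1 + 1 + 1 = 3
H -> E -> C -> A -> D: 1 + 1 + 4 + 5 = 11
Shortest: 3.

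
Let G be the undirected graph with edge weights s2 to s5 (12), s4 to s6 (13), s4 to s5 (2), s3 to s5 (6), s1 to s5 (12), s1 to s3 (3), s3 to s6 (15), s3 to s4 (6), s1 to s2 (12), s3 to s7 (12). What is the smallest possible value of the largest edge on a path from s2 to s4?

12

A few of the s2→s4 routes:
s2 -> s1 -> s3 -> s4: max(12, 3, 6) = 12
s2 -> s1 -> s3 -> s5 -> s4: max(12, 3, 6, 2) = 12
s2 -> s5 -> s4: max(12, 2) = 12
s2 -> s1 -> s5 -> s3 -> s4: max(12, 12, 6, 6) = 12
s2 -> s5 -> s1 -> s3 -> s4: max(12, 12, 3, 6) = 12
s2 -> s1 -> s5 -> s4: max(12, 12, 2) = 12
Best route has worst link 12.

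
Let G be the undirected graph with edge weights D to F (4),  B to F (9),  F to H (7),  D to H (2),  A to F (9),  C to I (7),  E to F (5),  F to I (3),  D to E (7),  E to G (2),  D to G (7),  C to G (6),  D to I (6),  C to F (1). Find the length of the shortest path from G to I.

10

Some routes from G to I:
G - E - F - I: 2 + 5 + 3 = 10
G - D - I: 7 + 6 = 13
G - C - I: 6 + 7 = 13
G - D - F - I: 7 + 4 + 3 = 14
G - C - F - I: 6 + 1 + 3 = 10
The minimum is 10.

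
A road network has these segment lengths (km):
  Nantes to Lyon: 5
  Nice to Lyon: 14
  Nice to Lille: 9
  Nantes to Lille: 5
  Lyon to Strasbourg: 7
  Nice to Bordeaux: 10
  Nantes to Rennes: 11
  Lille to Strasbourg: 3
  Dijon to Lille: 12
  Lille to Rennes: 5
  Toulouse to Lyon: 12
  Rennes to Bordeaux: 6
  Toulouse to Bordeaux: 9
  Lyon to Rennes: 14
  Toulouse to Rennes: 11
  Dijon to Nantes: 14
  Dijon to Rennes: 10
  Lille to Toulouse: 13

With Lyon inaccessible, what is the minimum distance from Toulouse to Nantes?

18

Checking several routes:
Toulouse-Lille-Rennes-Nantes: 13 + 5 + 11 = 29
Toulouse-Rennes-Nantes: 11 + 11 = 22
Toulouse-Bordeaux-Rennes-Nantes: 9 + 6 + 11 = 26
Toulouse-Lille-Nantes: 13 + 5 = 18
Toulouse-Rennes-Lille-Nantes: 11 + 5 + 5 = 21
Toulouse-Bordeaux-Rennes-Lille-Nantes: 9 + 6 + 5 + 5 = 25
The minimum is 18 km.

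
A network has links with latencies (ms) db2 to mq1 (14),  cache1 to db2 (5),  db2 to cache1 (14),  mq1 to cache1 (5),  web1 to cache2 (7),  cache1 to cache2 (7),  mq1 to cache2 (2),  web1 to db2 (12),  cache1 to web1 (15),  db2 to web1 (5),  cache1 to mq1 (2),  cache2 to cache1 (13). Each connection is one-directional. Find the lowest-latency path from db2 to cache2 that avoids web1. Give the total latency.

16

Checking several routes:
db2 → cache1 → mq1 → cache2: 14 + 2 + 2 = 18
db2 → cache1 → cache2: 14 + 7 = 21
db2 → mq1 → cache2: 14 + 2 = 16
Best route has total 16 ms.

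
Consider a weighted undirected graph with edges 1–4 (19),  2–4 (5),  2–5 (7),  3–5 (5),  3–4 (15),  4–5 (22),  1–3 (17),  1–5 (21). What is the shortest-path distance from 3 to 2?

12

Checking several routes:
3 - 1 - 4 - 2: 17 + 19 + 5 = 41
3 - 5 - 4 - 2: 5 + 22 + 5 = 32
3 - 1 - 5 - 2: 17 + 21 + 7 = 45
3 - 4 - 2: 15 + 5 = 20
3 - 4 - 5 - 2: 15 + 22 + 7 = 44
3 - 5 - 2: 5 + 7 = 12
The minimum is 12.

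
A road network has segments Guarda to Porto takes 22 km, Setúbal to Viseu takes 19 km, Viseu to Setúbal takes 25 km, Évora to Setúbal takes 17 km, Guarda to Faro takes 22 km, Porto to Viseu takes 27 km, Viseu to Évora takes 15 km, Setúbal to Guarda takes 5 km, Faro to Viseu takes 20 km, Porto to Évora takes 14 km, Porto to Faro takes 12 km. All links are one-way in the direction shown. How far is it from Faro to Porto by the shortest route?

72

Routes from Faro to Porto:
Faro→Viseu→Évora→Setúbal→Guarda→Porto: 20 + 15 + 17 + 5 + 22 = 79
Faro→Viseu→Setúbal→Guarda→Porto: 20 + 25 + 5 + 22 = 72
Best route has total 72 km.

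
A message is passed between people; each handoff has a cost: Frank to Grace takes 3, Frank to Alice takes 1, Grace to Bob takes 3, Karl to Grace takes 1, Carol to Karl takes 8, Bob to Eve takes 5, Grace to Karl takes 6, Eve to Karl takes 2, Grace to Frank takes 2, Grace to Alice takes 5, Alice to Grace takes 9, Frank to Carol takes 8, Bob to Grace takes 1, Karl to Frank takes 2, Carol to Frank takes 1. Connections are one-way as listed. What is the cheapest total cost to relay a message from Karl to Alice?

3

Checking several routes:
Karl → Frank → Alice: 2 + 1 = 3
Karl → Grace → Alice: 1 + 5 = 6
Karl → Grace → Frank → Alice: 1 + 2 + 1 = 4
Shortest: 3.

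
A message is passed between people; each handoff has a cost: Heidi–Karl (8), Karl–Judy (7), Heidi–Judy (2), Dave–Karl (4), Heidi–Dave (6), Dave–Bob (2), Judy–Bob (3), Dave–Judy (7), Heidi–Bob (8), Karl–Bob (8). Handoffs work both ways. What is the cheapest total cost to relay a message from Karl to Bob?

6

Comparing a few candidate routes:
Karl→Dave→Judy→Bob: 4 + 7 + 3 = 14
Karl→Heidi→Judy→Bob: 8 + 2 + 3 = 13
Karl→Dave→Bob: 4 + 2 = 6
Karl→Bob: 8
Karl→Judy→Bob: 7 + 3 = 10
Shortest: 6.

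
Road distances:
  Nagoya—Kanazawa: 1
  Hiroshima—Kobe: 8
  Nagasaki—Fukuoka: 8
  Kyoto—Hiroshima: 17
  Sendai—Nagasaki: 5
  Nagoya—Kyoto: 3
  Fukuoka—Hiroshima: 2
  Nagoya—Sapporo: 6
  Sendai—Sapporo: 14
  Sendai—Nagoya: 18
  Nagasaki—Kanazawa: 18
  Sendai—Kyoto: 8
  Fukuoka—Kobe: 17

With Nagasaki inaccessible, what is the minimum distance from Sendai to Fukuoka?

Comparing a few candidate routes:
Sendai - Kyoto - Hiroshima - Kobe - Fukuoka: 8 + 17 + 8 + 17 = 50
Sendai - Sapporo - Nagoya - Kyoto - Hiroshima - Fukuoka: 14 + 6 + 3 + 17 + 2 = 42
Sendai - Kyoto - Hiroshima - Fukuoka: 8 + 17 + 2 = 27
Sendai - Nagoya - Kyoto - Hiroshima - Fukuoka: 18 + 3 + 17 + 2 = 40
Best route has total 27.

27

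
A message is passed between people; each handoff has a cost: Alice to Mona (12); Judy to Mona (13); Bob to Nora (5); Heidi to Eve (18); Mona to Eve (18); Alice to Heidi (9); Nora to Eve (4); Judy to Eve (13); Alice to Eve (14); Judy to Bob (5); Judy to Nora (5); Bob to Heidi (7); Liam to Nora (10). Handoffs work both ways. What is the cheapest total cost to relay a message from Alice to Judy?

Checking several routes:
Alice→Eve→Nora→Judy: 14 + 4 + 5 = 23
Alice→Mona→Judy: 12 + 13 = 25
Alice→Eve→Judy: 14 + 13 = 27
Alice→Heidi→Bob→Judy: 9 + 7 + 5 = 21
Alice→Heidi→Bob→Nora→Judy: 9 + 7 + 5 + 5 = 26
Shortest: 21.

21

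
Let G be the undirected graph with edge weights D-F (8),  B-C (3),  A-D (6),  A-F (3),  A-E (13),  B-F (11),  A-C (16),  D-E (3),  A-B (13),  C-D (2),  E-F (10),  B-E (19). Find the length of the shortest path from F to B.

11

Checking several routes:
F-A-B: 3 + 13 = 16
F-A-C-B: 3 + 16 + 3 = 22
F-B: 11
F-A-D-C-B: 3 + 6 + 2 + 3 = 14
F-E-D-C-B: 10 + 3 + 2 + 3 = 18
F-D-C-B: 8 + 2 + 3 = 13
The minimum is 11.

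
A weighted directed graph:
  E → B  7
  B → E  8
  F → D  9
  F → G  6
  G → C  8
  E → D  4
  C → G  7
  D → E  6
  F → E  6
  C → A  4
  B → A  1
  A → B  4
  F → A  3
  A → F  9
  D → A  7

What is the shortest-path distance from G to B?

Routes from G to B:
G → C → A → F → E → B: 8 + 4 + 9 + 6 + 7 = 34
G → C → A → F → D → E → B: 8 + 4 + 9 + 9 + 6 + 7 = 43
G → C → A → B: 8 + 4 + 4 = 16
Shortest: 16.

16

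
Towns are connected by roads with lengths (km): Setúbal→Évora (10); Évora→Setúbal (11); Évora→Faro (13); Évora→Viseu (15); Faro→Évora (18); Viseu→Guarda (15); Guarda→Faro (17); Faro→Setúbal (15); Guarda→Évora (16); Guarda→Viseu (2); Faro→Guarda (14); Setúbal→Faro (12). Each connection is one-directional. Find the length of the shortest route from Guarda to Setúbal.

27

Candidate routes:
Guarda-Faro-Évora-Setúbal: 17 + 18 + 11 = 46
Guarda-Faro-Setúbal: 17 + 15 = 32
Guarda-Évora-Setúbal: 16 + 11 = 27
Guarda-Évora-Faro-Setúbal: 16 + 13 + 15 = 44
Shortest: 27 km.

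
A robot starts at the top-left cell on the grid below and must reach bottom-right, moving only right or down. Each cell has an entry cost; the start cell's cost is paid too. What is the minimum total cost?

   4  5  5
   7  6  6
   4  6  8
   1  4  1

Best path: r0c0→r1c0→r2c0→r3c0→r3c1→r3c2
Cost: 4 + 7 + 4 + 1 + 4 + 1 = 21
For comparison, the top-then-right route costs 29.

21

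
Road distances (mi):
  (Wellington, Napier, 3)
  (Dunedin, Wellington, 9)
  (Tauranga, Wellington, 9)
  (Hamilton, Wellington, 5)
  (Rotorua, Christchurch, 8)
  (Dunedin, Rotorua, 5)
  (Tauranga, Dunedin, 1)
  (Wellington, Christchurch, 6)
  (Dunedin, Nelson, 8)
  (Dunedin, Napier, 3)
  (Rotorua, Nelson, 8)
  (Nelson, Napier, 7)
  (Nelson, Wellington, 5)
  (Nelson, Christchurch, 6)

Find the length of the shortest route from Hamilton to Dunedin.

11

Comparing a few candidate routes:
Hamilton -> Wellington -> Dunedin: 5 + 9 = 14
Hamilton -> Wellington -> Nelson -> Napier -> Dunedin: 5 + 5 + 7 + 3 = 20
Hamilton -> Wellington -> Nelson -> Dunedin: 5 + 5 + 8 = 18
Hamilton -> Wellington -> Napier -> Dunedin: 5 + 3 + 3 = 11
Hamilton -> Wellington -> Tauranga -> Dunedin: 5 + 9 + 1 = 15
Shortest: 11 mi.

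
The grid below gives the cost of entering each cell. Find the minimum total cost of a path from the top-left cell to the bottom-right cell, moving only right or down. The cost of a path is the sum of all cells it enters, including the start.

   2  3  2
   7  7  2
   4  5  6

15

Best path: r0c0→r0c1→r0c2→r1c2→r2c2
Cost: 2 + 3 + 2 + 2 + 6 = 15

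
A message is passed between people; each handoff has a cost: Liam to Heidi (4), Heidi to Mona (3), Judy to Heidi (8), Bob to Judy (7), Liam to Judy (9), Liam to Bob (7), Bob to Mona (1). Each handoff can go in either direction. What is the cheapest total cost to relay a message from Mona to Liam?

Candidate routes:
Mona - Heidi - Judy - Bob - Liam: 3 + 8 + 7 + 7 = 25
Mona - Bob - Judy - Liam: 1 + 7 + 9 = 17
Mona - Heidi - Liam: 3 + 4 = 7
Mona - Bob - Liam: 1 + 7 = 8
Mona - Heidi - Judy - Liam: 3 + 8 + 9 = 20
Mona - Bob - Judy - Heidi - Liam: 1 + 7 + 8 + 4 = 20
Best route has total 7.

7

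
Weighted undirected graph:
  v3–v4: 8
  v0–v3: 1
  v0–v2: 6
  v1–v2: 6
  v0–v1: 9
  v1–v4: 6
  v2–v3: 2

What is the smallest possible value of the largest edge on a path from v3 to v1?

Candidate routes:
v3→v2→v1: max(2, 6) = 6
v3→v2→v0→v1: max(2, 6, 9) = 9
v3→v0→v2→v1: max(1, 6, 6) = 6
v3→v0→v1: max(1, 9) = 9
v3→v4→v1: max(8, 6) = 8
The minimum achievable maximum is 6.

6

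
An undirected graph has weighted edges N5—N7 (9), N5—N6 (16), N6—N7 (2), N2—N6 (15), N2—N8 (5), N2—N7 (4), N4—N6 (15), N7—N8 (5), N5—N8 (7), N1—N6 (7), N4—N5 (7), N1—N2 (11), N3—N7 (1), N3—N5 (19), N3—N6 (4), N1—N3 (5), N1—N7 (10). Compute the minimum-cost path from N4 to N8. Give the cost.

14

Checking several routes:
N4→N6→N3→N7→N8: 15 + 4 + 1 + 5 = 25
N4→N5→N8: 7 + 7 = 14
N4→N5→N7→N8: 7 + 9 + 5 = 21
N4→N6→N7→N8: 15 + 2 + 5 = 22
The minimum is 14.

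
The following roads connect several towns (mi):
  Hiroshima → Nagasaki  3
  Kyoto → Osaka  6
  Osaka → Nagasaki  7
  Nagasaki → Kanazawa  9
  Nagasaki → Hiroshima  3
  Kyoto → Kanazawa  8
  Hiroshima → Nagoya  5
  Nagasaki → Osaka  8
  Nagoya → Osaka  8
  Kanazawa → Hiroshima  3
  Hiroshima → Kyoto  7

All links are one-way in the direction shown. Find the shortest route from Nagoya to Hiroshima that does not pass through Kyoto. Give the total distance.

18

Routes from Nagoya to Hiroshima avoiding Kyoto:
Nagoya -> Osaka -> Nagasaki -> Hiroshima: 8 + 7 + 3 = 18
Nagoya -> Osaka -> Nagasaki -> Kanazawa -> Hiroshima: 8 + 7 + 9 + 3 = 27
The minimum is 18 mi.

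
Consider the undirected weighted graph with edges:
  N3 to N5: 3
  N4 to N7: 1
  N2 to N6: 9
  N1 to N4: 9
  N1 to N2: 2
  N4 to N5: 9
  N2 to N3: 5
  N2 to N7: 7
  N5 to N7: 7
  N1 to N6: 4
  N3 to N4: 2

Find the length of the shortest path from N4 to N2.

Checking several routes:
N4→N1→N2: 9 + 2 = 11
N4→N7→N2: 1 + 7 = 8
N4→N3→N2: 2 + 5 = 7
The minimum is 7.

7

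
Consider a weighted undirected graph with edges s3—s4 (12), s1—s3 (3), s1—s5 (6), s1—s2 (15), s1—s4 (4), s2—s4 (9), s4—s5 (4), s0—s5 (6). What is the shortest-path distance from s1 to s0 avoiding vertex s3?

12

Routes from s1 to s0 avoiding s3:
s1-s4-s5-s0: 4 + 4 + 6 = 14
s1-s2-s4-s5-s0: 15 + 9 + 4 + 6 = 34
s1-s5-s0: 6 + 6 = 12
The minimum is 12.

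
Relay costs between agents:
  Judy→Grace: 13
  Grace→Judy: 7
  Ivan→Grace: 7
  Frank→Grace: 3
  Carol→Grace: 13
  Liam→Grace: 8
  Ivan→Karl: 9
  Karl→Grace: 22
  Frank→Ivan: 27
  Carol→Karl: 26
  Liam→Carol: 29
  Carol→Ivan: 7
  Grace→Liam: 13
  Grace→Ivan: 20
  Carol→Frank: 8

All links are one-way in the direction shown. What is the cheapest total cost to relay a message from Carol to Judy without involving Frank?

Routes from Carol to Judy avoiding Frank:
Carol -> Grace -> Judy: 13 + 7 = 20
Carol -> Ivan -> Karl -> Grace -> Judy: 7 + 9 + 22 + 7 = 45
Carol -> Ivan -> Grace -> Judy: 7 + 7 + 7 = 21
Carol -> Karl -> Grace -> Judy: 26 + 22 + 7 = 55
Best route has total 20.

20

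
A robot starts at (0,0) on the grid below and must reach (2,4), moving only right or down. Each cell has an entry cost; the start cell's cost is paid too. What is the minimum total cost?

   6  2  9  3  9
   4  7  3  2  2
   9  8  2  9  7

29

One optimal route is (0,0) → (0,1) → (1,1) → (1,2) → (1,3) → (1,4) → (2,4).
Its cost is 6 + 2 + 7 + 3 + 2 + 2 + 7 = 29.
(Top row then right column would cost 38.)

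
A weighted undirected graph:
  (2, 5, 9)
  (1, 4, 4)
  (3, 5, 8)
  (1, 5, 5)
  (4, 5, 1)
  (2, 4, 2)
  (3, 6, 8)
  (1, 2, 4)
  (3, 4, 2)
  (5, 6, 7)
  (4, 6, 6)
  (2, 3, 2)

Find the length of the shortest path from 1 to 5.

Comparing a few candidate routes:
1 -> 5: 5
1 -> 2 -> 4 -> 5: 4 + 2 + 1 = 7
1 -> 4 -> 5: 4 + 1 = 5
1 -> 2 -> 3 -> 4 -> 5: 4 + 2 + 2 + 1 = 9
1 -> 4 -> 3 -> 5: 4 + 2 + 8 = 14
1 -> 2 -> 5: 4 + 9 = 13
Shortest: 5.

5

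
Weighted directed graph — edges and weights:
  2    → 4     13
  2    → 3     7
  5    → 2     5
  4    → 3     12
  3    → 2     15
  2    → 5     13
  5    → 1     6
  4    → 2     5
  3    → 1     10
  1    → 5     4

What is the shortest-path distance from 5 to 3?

Paths from 5 to 3:
5-2-4-3: 5 + 13 + 12 = 30
5-2-3: 5 + 7 = 12
The minimum is 12.

12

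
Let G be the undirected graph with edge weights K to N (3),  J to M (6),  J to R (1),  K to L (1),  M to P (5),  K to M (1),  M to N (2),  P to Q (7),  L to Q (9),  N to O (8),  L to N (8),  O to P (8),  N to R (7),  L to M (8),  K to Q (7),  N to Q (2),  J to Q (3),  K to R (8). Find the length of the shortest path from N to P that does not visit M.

9

Checking several routes:
N→K→Q→P: 3 + 7 + 7 = 17
N→O→P: 8 + 8 = 16
N→R→J→Q→P: 7 + 1 + 3 + 7 = 18
N→Q→P: 2 + 7 = 9
The minimum is 9.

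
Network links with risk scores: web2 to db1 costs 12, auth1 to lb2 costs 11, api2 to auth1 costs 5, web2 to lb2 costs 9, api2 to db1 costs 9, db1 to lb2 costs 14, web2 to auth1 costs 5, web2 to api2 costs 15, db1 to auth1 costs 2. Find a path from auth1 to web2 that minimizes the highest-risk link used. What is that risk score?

5

A few of the auth1→web2 routes:
auth1→api2→db1→web2: max(5, 9, 12) = 12
auth1→db1→web2: max(2, 12) = 12
auth1→lb2→web2: max(11, 9) = 11
auth1→web2: max(5) = 5
Best route has worst link 5.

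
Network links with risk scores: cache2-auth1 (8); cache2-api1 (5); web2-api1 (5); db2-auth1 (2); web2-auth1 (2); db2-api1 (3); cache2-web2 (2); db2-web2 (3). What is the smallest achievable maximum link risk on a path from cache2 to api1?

Checking several routes:
cache2-web2-db2-api1: max(2, 3, 3) = 3
cache2-web2-auth1-db2-api1: max(2, 2, 2, 3) = 3
cache2-web2-api1: max(2, 5) = 5
cache2-api1: max(5) = 5
Smallest bottleneck: 3.

3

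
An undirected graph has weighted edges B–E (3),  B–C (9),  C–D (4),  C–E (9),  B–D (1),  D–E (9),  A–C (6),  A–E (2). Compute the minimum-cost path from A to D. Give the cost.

6

Some routes from A to D:
A-C-B-D: 6 + 9 + 1 = 16
A-C-D: 6 + 4 = 10
A-E-B-D: 2 + 3 + 1 = 6
A-E-D: 2 + 9 = 11
A-E-C-D: 2 + 9 + 4 = 15
Best route has total 6.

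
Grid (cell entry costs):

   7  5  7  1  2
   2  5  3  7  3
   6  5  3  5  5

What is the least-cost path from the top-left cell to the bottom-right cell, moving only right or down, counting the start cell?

Cheapest: r0c0 r0c1 r0c2 r0c3 r0c4 r1c4 r2c4
  7 + 5 + 7 + 1 + 2 + 3 + 5 = 30

30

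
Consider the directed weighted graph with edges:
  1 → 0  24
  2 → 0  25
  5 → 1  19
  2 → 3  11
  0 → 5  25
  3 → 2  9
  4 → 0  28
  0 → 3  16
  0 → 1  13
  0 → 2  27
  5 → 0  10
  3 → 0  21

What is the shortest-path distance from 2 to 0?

25

Routes from 2 to 0:
2→0: 25
2→3→0: 11 + 21 = 32
The minimum is 25.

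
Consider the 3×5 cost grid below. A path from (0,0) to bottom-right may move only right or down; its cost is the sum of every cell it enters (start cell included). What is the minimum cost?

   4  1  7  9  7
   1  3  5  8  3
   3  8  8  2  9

Path r0c0 -> r0c1 -> r1c1 -> r1c2 -> r1c3 -> r2c3 -> r2c4: 4 + 1 + 3 + 5 + 8 + 2 + 9 = 32.

32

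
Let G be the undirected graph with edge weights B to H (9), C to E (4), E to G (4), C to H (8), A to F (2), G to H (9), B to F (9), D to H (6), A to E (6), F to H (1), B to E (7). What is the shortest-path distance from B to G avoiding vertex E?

Paths from B to G avoiding E:
B - F - H - G: 9 + 1 + 9 = 19
B - H - G: 9 + 9 = 18
Best route has total 18.

18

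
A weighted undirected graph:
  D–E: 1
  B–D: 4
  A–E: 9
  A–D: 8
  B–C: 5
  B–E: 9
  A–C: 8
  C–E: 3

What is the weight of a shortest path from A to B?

A few of the A→B routes:
A -> D -> B: 8 + 4 = 12
A -> E -> D -> B: 9 + 1 + 4 = 14
A -> D -> E -> C -> B: 8 + 1 + 3 + 5 = 17
A -> C -> E -> D -> B: 8 + 3 + 1 + 4 = 16
A -> C -> B: 8 + 5 = 13
Best route has total 12.

12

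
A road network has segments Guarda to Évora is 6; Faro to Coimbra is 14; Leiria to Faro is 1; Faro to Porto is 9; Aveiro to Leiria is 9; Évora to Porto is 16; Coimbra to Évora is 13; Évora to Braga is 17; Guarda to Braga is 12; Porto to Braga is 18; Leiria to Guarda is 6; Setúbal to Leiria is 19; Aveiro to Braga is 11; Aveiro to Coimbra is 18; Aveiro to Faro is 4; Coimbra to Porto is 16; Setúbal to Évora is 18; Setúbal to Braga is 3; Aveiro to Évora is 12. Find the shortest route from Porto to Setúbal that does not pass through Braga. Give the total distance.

A few of the Porto→Setúbal routes:
Porto -> Faro -> Aveiro -> Évora -> Setúbal: 9 + 4 + 12 + 18 = 43
Porto -> Faro -> Leiria -> Setúbal: 9 + 1 + 19 = 29
Porto -> Évora -> Setúbal: 16 + 18 = 34
Porto -> Faro -> Aveiro -> Leiria -> Setúbal: 9 + 4 + 9 + 19 = 41
Porto -> Faro -> Leiria -> Guarda -> Évora -> Setúbal: 9 + 1 + 6 + 6 + 18 = 40
The minimum is 29.

29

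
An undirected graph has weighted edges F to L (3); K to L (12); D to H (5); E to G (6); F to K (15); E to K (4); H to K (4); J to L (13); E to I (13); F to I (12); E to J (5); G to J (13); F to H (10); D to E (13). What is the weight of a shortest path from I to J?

Checking several routes:
I-F-L-J: 12 + 3 + 13 = 28
I-E-J: 13 + 5 = 18
I-E-G-J: 13 + 6 + 13 = 32
The minimum is 18.

18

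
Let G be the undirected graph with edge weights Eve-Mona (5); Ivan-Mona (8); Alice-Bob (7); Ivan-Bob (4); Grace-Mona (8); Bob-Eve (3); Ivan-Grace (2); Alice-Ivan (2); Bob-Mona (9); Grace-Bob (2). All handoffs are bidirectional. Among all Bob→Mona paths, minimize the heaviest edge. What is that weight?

Comparing a few candidate routes:
Bob → Alice → Ivan → Grace → Mona: max(7, 2, 2, 8) = 8
Bob → Ivan → Grace → Mona: max(4, 2, 8) = 8
Bob → Grace → Mona: max(2, 8) = 8
Bob → Eve → Mona: max(3, 5) = 5
Bob → Grace → Ivan → Mona: max(2, 2, 8) = 8
Bob → Ivan → Mona: max(4, 8) = 8
Best route has worst link 5.

5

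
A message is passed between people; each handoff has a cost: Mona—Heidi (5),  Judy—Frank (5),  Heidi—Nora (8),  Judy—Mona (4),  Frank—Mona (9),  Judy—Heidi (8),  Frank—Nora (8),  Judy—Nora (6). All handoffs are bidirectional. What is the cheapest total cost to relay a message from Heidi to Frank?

13

A few of the Heidi→Frank routes:
Heidi-Mona-Judy-Frank: 5 + 4 + 5 = 14
Heidi-Judy-Frank: 8 + 5 = 13
Heidi-Mona-Frank: 5 + 9 = 14
Best route has total 13.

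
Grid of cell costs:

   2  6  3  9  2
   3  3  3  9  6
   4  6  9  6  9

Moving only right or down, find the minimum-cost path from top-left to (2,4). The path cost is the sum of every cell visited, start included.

35

Cheapest: r0c0 → r1c0 → r1c1 → r1c2 → r1c3 → r1c4 → r2c4
  2 + 3 + 3 + 3 + 9 + 6 + 9 = 35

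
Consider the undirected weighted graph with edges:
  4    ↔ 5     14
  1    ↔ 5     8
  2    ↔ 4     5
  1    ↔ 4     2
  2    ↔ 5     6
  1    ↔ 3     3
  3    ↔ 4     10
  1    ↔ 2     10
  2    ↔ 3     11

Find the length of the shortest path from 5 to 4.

Checking several routes:
5→2→1→4: 6 + 10 + 2 = 18
5→2→3→1→4: 6 + 11 + 3 + 2 = 22
5→1→3→4: 8 + 3 + 10 = 21
5→1→4: 8 + 2 = 10
5→2→4: 6 + 5 = 11
5→4: 14
Best route has total 10.

10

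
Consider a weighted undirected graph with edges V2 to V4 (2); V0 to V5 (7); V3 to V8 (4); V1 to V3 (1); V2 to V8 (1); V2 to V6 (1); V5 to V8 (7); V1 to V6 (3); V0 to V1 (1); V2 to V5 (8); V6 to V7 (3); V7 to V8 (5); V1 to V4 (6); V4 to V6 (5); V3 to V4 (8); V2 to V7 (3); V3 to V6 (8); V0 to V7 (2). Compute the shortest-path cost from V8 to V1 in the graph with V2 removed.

Checking several routes:
V8 -> V3 -> V1: 4 + 1 = 5
V8 -> V3 -> V6 -> V1: 4 + 8 + 3 = 15
V8 -> V7 -> V0 -> V1: 5 + 2 + 1 = 8
V8 -> V5 -> V0 -> V1: 7 + 7 + 1 = 15
V8 -> V7 -> V6 -> V3 -> V1: 5 + 3 + 8 + 1 = 17
V8 -> V7 -> V6 -> V1: 5 + 3 + 3 = 11
Best route has total 5.

5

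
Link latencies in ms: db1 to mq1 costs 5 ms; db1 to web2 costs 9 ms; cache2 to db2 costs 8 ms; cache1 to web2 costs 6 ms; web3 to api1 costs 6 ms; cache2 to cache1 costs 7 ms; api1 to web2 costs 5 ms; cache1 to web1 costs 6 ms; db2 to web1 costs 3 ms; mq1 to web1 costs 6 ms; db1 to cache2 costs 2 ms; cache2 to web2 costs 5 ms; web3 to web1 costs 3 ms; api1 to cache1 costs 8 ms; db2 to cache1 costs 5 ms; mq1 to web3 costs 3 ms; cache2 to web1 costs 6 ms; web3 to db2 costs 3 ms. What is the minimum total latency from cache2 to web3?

9

Some routes from cache2 to web3:
cache2 - web1 - web3: 6 + 3 = 9
cache2 - db2 - web1 - web3: 8 + 3 + 3 = 14
cache2 - db2 - web3: 8 + 3 = 11
cache2 - db1 - mq1 - web3: 2 + 5 + 3 = 10
cache2 - web1 - db2 - web3: 6 + 3 + 3 = 12
The minimum is 9 ms.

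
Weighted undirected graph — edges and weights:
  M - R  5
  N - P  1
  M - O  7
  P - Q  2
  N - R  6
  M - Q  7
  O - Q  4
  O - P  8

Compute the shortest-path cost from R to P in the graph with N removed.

Routes from R to P avoiding N:
R -> M -> Q -> P: 5 + 7 + 2 = 14
R -> M -> O -> Q -> P: 5 + 7 + 4 + 2 = 18
R -> M -> O -> P: 5 + 7 + 8 = 20
R -> M -> Q -> O -> P: 5 + 7 + 4 + 8 = 24
The minimum is 14.

14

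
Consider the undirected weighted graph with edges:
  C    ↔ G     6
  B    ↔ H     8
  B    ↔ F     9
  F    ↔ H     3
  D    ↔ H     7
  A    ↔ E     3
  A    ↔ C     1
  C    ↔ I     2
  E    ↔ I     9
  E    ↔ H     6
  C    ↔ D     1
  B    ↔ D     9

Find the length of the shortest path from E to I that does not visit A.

9

Paths from E to I avoiding A:
E -> H -> B -> D -> C -> I: 6 + 8 + 9 + 1 + 2 = 26
E -> H -> F -> B -> D -> C -> I: 6 + 3 + 9 + 9 + 1 + 2 = 30
E -> H -> D -> C -> I: 6 + 7 + 1 + 2 = 16
E -> I: 9
The minimum is 9.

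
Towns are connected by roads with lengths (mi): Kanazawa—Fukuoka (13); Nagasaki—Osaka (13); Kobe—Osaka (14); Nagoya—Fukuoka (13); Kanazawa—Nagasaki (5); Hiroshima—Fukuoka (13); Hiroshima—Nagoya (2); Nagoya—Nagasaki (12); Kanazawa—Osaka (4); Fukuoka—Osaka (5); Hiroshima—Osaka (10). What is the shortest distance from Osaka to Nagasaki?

Some routes from Osaka to Nagasaki:
Osaka -> Fukuoka -> Nagoya -> Nagasaki: 5 + 13 + 12 = 30
Osaka -> Nagasaki: 13
Osaka -> Kanazawa -> Nagasaki: 4 + 5 = 9
Osaka -> Fukuoka -> Kanazawa -> Nagasaki: 5 + 13 + 5 = 23
Osaka -> Hiroshima -> Nagoya -> Nagasaki: 10 + 2 + 12 = 24
Best route has total 9 mi.

9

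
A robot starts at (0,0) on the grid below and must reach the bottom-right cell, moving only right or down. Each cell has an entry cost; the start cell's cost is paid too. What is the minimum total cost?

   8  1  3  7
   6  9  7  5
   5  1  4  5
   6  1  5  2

Take r0c0 → r0c1 → r1c1 → r2c1 → r3c1 → r3c2 → r3c3 for a total of 8 + 1 + 9 + 1 + 1 + 5 + 2 = 27.

27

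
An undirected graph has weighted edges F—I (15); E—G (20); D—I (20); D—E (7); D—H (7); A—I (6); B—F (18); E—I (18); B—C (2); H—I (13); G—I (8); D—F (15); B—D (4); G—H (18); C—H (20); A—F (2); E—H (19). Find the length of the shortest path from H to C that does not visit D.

Some routes from H to C avoiding D:
H→I→F→B→C: 13 + 15 + 18 + 2 = 48
H→C: 20
H→G→I→A→F→B→C: 18 + 8 + 6 + 2 + 18 + 2 = 54
H→I→A→F→B→C: 13 + 6 + 2 + 18 + 2 = 41
Shortest: 20.

20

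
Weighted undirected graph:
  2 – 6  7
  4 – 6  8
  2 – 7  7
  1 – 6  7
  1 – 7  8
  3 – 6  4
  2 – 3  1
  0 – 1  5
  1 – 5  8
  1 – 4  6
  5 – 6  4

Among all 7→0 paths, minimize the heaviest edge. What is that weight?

7

Some routes from 7 to 0:
7 → 2 → 3 → 6 → 5 → 1 → 0: max(7, 1, 4, 4, 8, 5) = 8
7 → 2 → 3 → 6 → 1 → 0: max(7, 1, 4, 7, 5) = 7
7 → 2 → 6 → 1 → 0: max(7, 7, 7, 5) = 7
The minimum achievable maximum is 7.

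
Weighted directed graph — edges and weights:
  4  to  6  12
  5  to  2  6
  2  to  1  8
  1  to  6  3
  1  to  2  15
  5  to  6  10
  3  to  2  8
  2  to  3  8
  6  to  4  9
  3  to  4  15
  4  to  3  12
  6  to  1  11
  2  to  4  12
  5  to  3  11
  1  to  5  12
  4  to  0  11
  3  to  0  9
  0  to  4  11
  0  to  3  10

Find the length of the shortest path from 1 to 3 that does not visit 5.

Some routes from 1 to 3 avoiding 5:
1 → 2 → 4 → 3: 15 + 12 + 12 = 39
1 → 6 → 4 → 0 → 3: 3 + 9 + 11 + 10 = 33
1 → 2 → 3: 15 + 8 = 23
1 → 6 → 4 → 3: 3 + 9 + 12 = 24
Best route has total 23.

23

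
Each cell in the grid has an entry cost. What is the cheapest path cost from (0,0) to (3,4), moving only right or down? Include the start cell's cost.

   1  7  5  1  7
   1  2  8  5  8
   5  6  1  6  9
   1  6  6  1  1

One optimal route is r0c0 -> r1c0 -> r1c1 -> r2c1 -> r2c2 -> r2c3 -> r3c3 -> r3c4.
Its cost is 1 + 1 + 2 + 6 + 1 + 6 + 1 + 1 = 19.
(Top row then right column would cost 39.)

19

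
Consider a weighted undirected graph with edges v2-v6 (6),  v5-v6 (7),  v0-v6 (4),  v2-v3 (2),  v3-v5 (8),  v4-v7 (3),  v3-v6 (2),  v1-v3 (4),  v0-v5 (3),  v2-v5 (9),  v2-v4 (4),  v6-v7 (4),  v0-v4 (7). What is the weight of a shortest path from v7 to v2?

7

A few of the v7→v2 routes:
v7-v6-v3-v2: 4 + 2 + 2 = 8
v7-v6-v2: 4 + 6 = 10
v7-v4-v2: 3 + 4 = 7
Shortest: 7.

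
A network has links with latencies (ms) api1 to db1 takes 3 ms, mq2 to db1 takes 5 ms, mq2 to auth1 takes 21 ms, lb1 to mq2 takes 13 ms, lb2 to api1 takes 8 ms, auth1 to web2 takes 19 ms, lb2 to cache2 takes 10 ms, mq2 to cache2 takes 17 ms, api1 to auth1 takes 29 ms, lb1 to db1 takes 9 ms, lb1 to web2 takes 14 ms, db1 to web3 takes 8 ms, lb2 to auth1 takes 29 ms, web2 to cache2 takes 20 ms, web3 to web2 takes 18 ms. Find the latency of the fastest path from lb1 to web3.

Checking several routes:
lb1-db1-web3: 9 + 8 = 17
lb1-mq2-cache2-lb2-api1-db1-web3: 13 + 17 + 10 + 8 + 3 + 8 = 59
lb1-web2-web3: 14 + 18 = 32
lb1-mq2-db1-web3: 13 + 5 + 8 = 26
Best route has total 17 ms.

17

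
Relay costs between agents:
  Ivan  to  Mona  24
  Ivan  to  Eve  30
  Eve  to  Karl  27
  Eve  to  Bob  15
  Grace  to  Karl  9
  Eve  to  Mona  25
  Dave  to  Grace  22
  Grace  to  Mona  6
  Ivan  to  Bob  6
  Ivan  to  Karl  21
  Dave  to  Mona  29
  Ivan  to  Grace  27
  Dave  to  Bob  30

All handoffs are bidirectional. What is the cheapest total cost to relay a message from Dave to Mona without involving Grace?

29

A few of the Dave→Mona routes:
Dave -> Bob -> Ivan -> Eve -> Mona: 30 + 6 + 30 + 25 = 91
Dave -> Bob -> Eve -> Ivan -> Mona: 30 + 15 + 30 + 24 = 99
Dave -> Mona: 29
Dave -> Bob -> Eve -> Mona: 30 + 15 + 25 = 70
Dave -> Bob -> Ivan -> Mona: 30 + 6 + 24 = 60
Dave -> Bob -> Ivan -> Karl -> Eve -> Mona: 30 + 6 + 21 + 27 + 25 = 109
The minimum is 29.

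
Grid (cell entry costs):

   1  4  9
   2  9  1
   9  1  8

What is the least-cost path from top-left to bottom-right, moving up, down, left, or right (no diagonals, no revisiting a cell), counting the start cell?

One optimal route is r0c0 -> r1c0 -> r1c1 -> r1c2 -> r2c2.
Its cost is 1 + 2 + 9 + 1 + 8 = 21.

21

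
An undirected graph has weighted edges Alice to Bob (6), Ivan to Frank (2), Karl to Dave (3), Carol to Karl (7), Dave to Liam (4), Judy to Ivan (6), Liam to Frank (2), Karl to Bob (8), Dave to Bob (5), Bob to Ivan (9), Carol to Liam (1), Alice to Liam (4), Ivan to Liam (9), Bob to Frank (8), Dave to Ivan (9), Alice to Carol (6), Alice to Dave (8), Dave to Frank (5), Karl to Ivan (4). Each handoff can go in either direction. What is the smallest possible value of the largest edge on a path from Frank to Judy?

6

A few of the Frank→Judy routes:
Frank - Liam - Carol - Alice - Bob - Dave - Karl - Ivan - Judy: max(2, 1, 6, 6, 5, 3, 4, 6) = 6
Frank - Liam - Dave - Karl - Ivan - Judy: max(2, 4, 3, 4, 6) = 6
Frank - Liam - Alice - Bob - Dave - Karl - Ivan - Judy: max(2, 4, 6, 5, 3, 4, 6) = 6
The minimum achievable maximum is 6.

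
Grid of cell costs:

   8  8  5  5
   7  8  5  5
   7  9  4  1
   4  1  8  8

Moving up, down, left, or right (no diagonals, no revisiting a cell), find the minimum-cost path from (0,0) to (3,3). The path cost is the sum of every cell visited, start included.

Best path: [0,0] [0,1] [0,2] [1,2] [2,2] [2,3] [3,3]
Cost: 8 + 8 + 5 + 5 + 4 + 1 + 8 = 39

39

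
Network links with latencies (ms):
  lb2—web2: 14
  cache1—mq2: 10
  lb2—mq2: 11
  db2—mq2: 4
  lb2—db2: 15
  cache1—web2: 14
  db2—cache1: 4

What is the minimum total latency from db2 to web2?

Some routes from db2 to web2:
db2 → mq2 → lb2 → web2: 4 + 11 + 14 = 29
db2 → cache1 → web2: 4 + 14 = 18
db2 → mq2 → cache1 → web2: 4 + 10 + 14 = 28
Best route has total 18 ms.

18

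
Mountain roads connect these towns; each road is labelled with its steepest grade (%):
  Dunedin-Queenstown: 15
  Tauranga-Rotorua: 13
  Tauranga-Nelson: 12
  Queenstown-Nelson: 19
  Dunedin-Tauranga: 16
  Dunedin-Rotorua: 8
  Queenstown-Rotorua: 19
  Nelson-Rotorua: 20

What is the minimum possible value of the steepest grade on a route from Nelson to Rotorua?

Some routes from Nelson to Rotorua:
Nelson-Tauranga-Dunedin-Rotorua: max(12, 16, 8) = 16
Nelson-Queenstown-Dunedin-Tauranga-Rotorua: max(19, 15, 16, 13) = 19
Nelson-Queenstown-Rotorua: max(19, 19) = 19
Nelson-Tauranga-Rotorua: max(12, 13) = 13
Nelson-Queenstown-Dunedin-Rotorua: max(19, 15, 8) = 19
Nelson-Tauranga-Dunedin-Queenstown-Rotorua: max(12, 16, 15, 19) = 19
Smallest bottleneck: 13%.

13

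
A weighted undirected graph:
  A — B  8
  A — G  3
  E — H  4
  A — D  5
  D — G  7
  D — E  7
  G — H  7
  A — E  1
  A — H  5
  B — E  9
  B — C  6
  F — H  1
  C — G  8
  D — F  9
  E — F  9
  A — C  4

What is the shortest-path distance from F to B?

14

Checking several routes:
F → H → A → C → B: 1 + 5 + 4 + 6 = 16
F → H → A → B: 1 + 5 + 8 = 14
F → H → E → B: 1 + 4 + 9 = 14
F → H → E → A → B: 1 + 4 + 1 + 8 = 14
F → H → A → E → B: 1 + 5 + 1 + 9 = 16
The minimum is 14.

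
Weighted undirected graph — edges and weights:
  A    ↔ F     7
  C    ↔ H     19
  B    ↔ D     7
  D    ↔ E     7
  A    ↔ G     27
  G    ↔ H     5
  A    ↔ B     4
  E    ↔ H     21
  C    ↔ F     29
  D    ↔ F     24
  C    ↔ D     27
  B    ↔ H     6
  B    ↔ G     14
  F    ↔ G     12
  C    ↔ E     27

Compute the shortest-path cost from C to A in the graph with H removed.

36

Checking several routes:
C→E→D→B→A: 27 + 7 + 7 + 4 = 45
C→F→G→B→A: 29 + 12 + 14 + 4 = 59
C→D→B→A: 27 + 7 + 4 = 38
C→D→F→A: 27 + 24 + 7 = 58
C→F→D→B→A: 29 + 24 + 7 + 4 = 64
C→F→A: 29 + 7 = 36
The minimum is 36.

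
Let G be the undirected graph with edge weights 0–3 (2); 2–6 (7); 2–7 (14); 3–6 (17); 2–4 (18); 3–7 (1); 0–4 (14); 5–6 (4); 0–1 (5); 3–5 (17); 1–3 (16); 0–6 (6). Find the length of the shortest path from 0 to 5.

10

Checking several routes:
0→6→5: 6 + 4 = 10
0→3→5: 2 + 17 = 19
0→3→7→2→6→5: 2 + 1 + 14 + 7 + 4 = 28
0→3→6→5: 2 + 17 + 4 = 23
0→1→3→5: 5 + 16 + 17 = 38
Best route has total 10.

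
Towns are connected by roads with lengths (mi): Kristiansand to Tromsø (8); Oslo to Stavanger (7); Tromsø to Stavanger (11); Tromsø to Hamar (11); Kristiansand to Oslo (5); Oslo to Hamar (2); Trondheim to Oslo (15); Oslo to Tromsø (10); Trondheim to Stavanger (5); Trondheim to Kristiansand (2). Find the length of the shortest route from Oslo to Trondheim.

A few of the Oslo→Trondheim routes:
Oslo→Trondheim: 15
Oslo→Kristiansand→Trondheim: 5 + 2 = 7
Oslo→Stavanger→Trondheim: 7 + 5 = 12
Oslo→Tromsø→Kristiansand→Trondheim: 10 + 8 + 2 = 20
The minimum is 7 mi.

7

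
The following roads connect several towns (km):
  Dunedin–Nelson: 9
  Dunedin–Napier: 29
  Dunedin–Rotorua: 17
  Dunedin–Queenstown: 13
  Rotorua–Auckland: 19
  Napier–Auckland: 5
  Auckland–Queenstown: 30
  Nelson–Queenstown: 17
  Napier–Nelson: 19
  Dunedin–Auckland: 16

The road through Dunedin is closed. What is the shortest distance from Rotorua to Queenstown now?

49

Routes from Rotorua to Queenstown avoiding Dunedin:
Rotorua-Auckland-Queenstown: 19 + 30 = 49
Rotorua-Auckland-Napier-Nelson-Queenstown: 19 + 5 + 19 + 17 = 60
Shortest: 49 km.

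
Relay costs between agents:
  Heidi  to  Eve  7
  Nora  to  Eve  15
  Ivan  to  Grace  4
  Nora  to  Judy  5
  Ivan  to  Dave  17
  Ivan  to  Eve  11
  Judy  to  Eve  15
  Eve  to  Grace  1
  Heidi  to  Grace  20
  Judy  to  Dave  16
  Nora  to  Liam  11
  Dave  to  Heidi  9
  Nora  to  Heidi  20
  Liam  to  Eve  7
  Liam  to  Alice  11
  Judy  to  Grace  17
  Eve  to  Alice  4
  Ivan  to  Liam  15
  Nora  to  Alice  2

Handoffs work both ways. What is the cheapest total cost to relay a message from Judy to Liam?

Comparing a few candidate routes:
Judy-Nora-Alice-Liam: 5 + 2 + 11 = 18
Judy-Eve-Liam: 15 + 7 = 22
Judy-Nora-Liam: 5 + 11 = 16
Judy-Nora-Alice-Eve-Liam: 5 + 2 + 4 + 7 = 18
Best route has total 16.

16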